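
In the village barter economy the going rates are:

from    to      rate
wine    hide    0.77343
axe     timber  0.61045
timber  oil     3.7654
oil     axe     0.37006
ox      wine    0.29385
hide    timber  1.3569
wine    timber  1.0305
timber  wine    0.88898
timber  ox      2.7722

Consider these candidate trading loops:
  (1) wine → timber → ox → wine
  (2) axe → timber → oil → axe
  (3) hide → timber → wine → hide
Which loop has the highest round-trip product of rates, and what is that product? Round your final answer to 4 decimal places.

(1) 1.0305 × 2.7722 × 0.29385 = 0.83946
(2) 0.61045 × 3.7654 × 0.37006 = 0.85062
(3) 1.3569 × 0.88898 × 0.77343 = 0.93296
Highest is cycle (3) at 0.9330 (≤1, no arbitrage).

0.9330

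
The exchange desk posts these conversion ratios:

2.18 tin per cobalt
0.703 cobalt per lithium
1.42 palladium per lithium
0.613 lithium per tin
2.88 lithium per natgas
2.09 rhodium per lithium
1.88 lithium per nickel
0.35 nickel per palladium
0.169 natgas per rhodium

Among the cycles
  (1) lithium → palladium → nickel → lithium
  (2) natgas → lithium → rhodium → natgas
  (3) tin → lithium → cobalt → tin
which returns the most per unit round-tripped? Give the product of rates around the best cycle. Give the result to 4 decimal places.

(1) 1.42 × 0.35 × 1.88 = 0.93436
(2) 2.88 × 2.09 × 0.169 = 1.01724
(3) 0.613 × 0.703 × 2.18 = 0.93945
Highest is cycle (2) at 1.0172 (>1, arbitrage).

1.0172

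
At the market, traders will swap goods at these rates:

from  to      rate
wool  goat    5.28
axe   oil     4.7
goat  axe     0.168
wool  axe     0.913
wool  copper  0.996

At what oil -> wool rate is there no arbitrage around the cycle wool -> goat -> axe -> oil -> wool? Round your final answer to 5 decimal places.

Known legs of the cycle: 5.28 × 0.168 × 4.7 = 4.169088
For no arbitrage the full-cycle product must be 1, so the missing rate is 1 / 4.169088 ≈ 0.2398606.

0.23986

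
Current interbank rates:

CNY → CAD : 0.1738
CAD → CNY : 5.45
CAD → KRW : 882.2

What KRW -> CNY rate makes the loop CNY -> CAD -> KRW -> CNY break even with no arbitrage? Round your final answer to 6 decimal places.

Known legs of the cycle: 0.1738 × 882.2 = 153.32636
For no arbitrage the full-cycle product must be 1, so the missing rate is 1 / 153.32636 ≈ 0.00652204.

0.006522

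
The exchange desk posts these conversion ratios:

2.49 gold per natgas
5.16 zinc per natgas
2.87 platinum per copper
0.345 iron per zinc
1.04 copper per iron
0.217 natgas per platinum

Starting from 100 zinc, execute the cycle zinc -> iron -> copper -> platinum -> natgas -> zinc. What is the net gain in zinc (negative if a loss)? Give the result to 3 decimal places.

15.304

100 zinc × 0.345 = 34.5 iron
34.5 iron × 1.04 = 35.88 copper
35.88 copper × 2.87 = 102.9756 platinum
102.9756 platinum × 0.217 = 22.3457052 natgas
22.3457052 natgas × 5.16 = 115.303838832 zinc
Net change: 115.303838832 − 100 = 15.303838832 zinc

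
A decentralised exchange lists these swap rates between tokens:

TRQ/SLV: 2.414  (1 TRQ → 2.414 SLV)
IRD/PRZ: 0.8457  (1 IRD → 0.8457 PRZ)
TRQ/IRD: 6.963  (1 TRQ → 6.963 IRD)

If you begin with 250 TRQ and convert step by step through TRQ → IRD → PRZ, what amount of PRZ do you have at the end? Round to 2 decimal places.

1472.15

250 TRQ × 6.963 = 1740.75 IRD
1740.75 IRD × 0.8457 = 1472.152275 PRZ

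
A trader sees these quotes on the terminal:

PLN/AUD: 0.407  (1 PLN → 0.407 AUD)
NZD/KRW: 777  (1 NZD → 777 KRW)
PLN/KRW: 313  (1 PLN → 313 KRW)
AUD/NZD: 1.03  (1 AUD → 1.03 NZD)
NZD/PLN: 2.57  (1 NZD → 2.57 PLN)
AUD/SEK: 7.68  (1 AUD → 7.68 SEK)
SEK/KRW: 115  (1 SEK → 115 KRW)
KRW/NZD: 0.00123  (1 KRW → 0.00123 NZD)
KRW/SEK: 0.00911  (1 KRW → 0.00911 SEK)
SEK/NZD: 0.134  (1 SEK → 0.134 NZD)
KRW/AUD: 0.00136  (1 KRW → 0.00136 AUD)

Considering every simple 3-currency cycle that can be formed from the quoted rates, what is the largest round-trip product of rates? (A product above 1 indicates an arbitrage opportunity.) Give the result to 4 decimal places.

1.2012

KRW→AUD→SEK→KRW: 0.00136 × 7.68 × 115 = 1.20115
KRW→AUD→NZD→KRW: 0.00136 × 1.03 × 777 = 1.08842
AUD→NZD→PLN→AUD: 1.03 × 2.57 × 0.407 = 1.07737
KRW→NZD→PLN→KRW: 0.00123 × 2.57 × 313 = 0.98942
KRW→SEK→NZD→KRW: 0.00911 × 0.134 × 777 = 0.94851
Maximum is KRW→AUD→SEK→KRW at 1.2012; arbitrage exists.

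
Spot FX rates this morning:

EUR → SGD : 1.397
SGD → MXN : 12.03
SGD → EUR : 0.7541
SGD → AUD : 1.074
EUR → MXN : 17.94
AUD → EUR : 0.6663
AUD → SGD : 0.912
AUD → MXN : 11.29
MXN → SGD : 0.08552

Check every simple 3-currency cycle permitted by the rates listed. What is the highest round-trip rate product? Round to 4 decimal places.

EUR→MXN→SGD→EUR: 17.94 × 0.08552 × 0.7541 = 1.15696
AUD→MXN→SGD→AUD: 11.29 × 0.08552 × 1.074 = 1.03697
EUR→SGD→AUD→EUR: 1.397 × 1.074 × 0.6663 = 0.99970
Maximum is EUR→MXN→SGD→EUR at 1.1570; arbitrage exists.

1.1570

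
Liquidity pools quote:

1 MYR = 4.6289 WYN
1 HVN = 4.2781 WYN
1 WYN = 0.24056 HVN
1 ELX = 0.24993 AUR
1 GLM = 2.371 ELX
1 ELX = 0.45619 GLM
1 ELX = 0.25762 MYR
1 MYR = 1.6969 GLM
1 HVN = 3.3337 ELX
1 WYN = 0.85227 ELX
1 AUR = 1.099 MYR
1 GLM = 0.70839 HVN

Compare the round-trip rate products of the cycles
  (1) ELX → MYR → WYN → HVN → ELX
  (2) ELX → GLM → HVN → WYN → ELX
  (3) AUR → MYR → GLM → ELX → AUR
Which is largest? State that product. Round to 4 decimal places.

(1) 0.25762 × 4.6289 × 0.24056 × 3.3337 = 0.95633
(2) 0.45619 × 0.70839 × 4.2781 × 0.85227 = 1.17827
(3) 1.099 × 1.6969 × 2.371 × 0.24993 = 1.10511
Highest is cycle (2) at 1.1783 (>1, arbitrage).

1.1783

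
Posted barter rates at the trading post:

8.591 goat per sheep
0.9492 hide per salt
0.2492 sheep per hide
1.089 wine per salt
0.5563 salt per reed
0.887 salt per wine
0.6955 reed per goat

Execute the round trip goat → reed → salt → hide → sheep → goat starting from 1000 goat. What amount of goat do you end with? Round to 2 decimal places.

786.24

1000 goat × 0.6955 = 695.5 reed
695.5 reed × 0.5563 = 386.90665 salt
386.90665 salt × 0.9492 = 367.25179218 hide
367.25179218 hide × 0.2492 = 91.519146611256 sheep
91.519146611256 sheep × 8.591 = 786.240988537300296 goat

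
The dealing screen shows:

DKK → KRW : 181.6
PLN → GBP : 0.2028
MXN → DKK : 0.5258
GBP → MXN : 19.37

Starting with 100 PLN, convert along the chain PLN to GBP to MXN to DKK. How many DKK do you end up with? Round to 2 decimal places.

100 PLN × 0.2028 = 20.28 GBP
20.28 GBP × 19.37 = 392.8236 MXN
392.8236 MXN × 0.5258 = 206.54664888 DKK

206.55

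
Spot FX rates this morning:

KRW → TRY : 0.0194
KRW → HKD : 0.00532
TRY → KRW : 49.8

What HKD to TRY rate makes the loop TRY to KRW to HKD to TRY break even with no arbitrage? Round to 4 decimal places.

Known legs of the cycle: 49.8 × 0.00532 = 0.264936
For no arbitrage the full-cycle product must be 1, so the missing rate is 1 / 0.264936 ≈ 3.774496.

3.7745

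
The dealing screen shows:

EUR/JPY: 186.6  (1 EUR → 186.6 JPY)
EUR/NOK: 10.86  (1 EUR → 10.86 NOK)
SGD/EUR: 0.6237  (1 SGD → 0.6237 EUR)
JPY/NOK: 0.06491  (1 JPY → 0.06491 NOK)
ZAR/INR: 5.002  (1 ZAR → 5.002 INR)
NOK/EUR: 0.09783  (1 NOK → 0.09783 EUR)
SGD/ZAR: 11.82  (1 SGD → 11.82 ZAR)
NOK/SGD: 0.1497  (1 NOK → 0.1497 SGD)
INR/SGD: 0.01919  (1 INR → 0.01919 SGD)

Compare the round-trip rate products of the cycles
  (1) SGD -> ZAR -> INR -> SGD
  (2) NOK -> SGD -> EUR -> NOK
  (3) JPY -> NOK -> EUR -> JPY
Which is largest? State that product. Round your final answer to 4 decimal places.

(1) 11.82 × 5.002 × 0.01919 = 1.13458
(2) 0.1497 × 0.6237 × 10.86 = 1.01398
(3) 0.06491 × 0.09783 × 186.6 = 1.18494
Highest is cycle (3) at 1.1849 (>1, arbitrage).

1.1849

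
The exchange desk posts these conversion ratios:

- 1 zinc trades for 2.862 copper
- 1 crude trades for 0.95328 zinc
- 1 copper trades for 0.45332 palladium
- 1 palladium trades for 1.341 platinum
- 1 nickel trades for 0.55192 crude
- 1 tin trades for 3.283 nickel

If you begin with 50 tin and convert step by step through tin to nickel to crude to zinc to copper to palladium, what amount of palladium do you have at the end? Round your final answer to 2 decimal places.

112.05

50 tin × 3.283 = 164.15 nickel
164.15 nickel × 0.55192 = 90.597668 crude
90.597668 crude × 0.95328 = 86.36494495104 zinc
86.36494495104 zinc × 2.862 = 247.17647244987648 copper
247.17647244987648 copper × 0.45332 = 112.0500384909780059136 palladium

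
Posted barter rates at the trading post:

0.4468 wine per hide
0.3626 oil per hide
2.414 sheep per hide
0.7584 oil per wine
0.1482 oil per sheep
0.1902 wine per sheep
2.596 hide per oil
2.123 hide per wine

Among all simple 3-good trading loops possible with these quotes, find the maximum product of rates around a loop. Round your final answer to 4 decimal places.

sheep→wine→hide→sheep: 0.1902 × 2.123 × 2.414 = 0.97476
sheep→oil→hide→sheep: 0.1482 × 2.596 × 2.414 = 0.92873
oil→hide→wine→oil: 2.596 × 0.4468 × 0.7584 = 0.87966
Maximum is sheep→wine→hide→sheep at 0.9748; no arbitrage — every cycle loses value.

0.9748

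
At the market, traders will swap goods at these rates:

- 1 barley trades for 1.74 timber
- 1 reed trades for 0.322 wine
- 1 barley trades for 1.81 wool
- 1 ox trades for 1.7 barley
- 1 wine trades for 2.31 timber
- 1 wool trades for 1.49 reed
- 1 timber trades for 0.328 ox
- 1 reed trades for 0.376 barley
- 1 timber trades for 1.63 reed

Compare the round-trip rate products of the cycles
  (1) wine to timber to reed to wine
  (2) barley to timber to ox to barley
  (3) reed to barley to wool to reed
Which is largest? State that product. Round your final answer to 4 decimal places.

(1) 2.31 × 1.63 × 0.322 = 1.21243
(2) 1.74 × 0.328 × 1.7 = 0.97022
(3) 0.376 × 1.81 × 1.49 = 1.01403
Highest is cycle (1) at 1.2124 (>1, arbitrage).

1.2124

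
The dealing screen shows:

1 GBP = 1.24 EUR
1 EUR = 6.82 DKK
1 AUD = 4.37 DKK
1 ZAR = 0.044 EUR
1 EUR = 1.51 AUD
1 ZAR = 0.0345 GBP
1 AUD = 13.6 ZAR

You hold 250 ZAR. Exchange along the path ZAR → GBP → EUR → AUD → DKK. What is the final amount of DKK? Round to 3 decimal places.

250 ZAR × 0.0345 = 8.625 GBP
8.625 GBP × 1.24 = 10.695 EUR
10.695 EUR × 1.51 = 16.14945 AUD
16.14945 AUD × 4.37 = 70.5730965 DKK

70.573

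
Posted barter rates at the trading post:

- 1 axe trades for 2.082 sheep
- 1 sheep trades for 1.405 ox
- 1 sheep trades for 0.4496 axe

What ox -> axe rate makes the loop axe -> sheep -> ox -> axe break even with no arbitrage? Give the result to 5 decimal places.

0.34186

Known legs of the cycle: 2.082 × 1.405 = 2.92521
For no arbitrage the full-cycle product must be 1, so the missing rate is 1 / 2.92521 ≈ 0.3418558.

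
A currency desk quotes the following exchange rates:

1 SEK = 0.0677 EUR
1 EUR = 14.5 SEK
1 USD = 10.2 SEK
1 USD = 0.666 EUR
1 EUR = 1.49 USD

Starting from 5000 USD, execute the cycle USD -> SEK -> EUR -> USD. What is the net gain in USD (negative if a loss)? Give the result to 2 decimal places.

144.52

5000 USD × 10.2 = 51000 SEK
51000 SEK × 0.0677 = 3452.7 EUR
3452.7 EUR × 1.49 = 5144.523 USD
Net change: 5144.523 − 5000 = 144.523 USD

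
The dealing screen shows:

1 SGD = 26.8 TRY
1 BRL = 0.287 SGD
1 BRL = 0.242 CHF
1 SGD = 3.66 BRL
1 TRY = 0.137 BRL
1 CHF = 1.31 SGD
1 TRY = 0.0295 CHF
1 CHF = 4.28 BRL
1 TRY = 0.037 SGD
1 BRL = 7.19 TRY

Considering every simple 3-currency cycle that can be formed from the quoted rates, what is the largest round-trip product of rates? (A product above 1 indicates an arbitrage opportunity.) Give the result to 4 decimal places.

BRL→CHF→SGD→BRL: 0.242 × 1.31 × 3.66 = 1.16029
BRL→SGD→TRY→BRL: 0.287 × 26.8 × 0.137 = 1.05375
CHF→SGD→TRY→CHF: 1.31 × 26.8 × 0.0295 = 1.03569
BRL→TRY→SGD→BRL: 7.19 × 0.037 × 3.66 = 0.97367
BRL→TRY→CHF→BRL: 7.19 × 0.0295 × 4.28 = 0.90781
Maximum is BRL→CHF→SGD→BRL at 1.1603; arbitrage exists.

1.1603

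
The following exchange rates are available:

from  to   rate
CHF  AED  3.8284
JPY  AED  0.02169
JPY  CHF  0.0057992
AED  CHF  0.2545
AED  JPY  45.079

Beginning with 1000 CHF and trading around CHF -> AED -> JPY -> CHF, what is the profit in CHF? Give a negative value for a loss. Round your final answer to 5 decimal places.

1000 CHF × 3.8284 = 3828.4 AED
3828.4 AED × 45.079 = 172580.4436 JPY
172580.4436 JPY × 0.0057992 = 1000.82850852512 CHF
Net change: 1000.82850852512 − 1000 = 0.82850852512 CHF

0.82851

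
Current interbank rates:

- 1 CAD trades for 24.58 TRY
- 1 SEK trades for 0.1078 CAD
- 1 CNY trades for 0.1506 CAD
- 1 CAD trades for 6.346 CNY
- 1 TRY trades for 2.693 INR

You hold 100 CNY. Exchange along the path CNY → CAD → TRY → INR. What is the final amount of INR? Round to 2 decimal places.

100 CNY × 0.1506 = 15.06 CAD
15.06 CAD × 24.58 = 370.1748 TRY
370.1748 TRY × 2.693 = 996.8807364 INR

996.88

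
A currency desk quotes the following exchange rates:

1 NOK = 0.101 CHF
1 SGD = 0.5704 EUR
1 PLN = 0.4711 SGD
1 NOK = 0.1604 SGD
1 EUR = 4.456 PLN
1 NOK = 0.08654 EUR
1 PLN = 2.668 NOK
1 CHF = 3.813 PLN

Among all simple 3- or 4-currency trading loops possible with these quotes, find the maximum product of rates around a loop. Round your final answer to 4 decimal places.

SGD→EUR→PLN→SGD: 0.5704 × 4.456 × 0.4711 = 1.19740
SGD→EUR→PLN→NOK→SGD: 0.5704 × 4.456 × 2.668 × 0.1604 = 1.08771
PLN→NOK→EUR→PLN: 2.668 × 0.08654 × 4.456 = 1.02884
PLN→NOK→CHF→PLN: 2.668 × 0.101 × 3.813 = 1.02748
Maximum is SGD→EUR→PLN→SGD at 1.1974; arbitrage exists.

1.1974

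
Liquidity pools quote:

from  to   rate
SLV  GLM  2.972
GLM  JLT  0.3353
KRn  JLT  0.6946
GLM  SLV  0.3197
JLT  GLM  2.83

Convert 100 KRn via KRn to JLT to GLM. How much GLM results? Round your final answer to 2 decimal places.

100 KRn × 0.6946 = 69.46 JLT
69.46 JLT × 2.83 = 196.5718 GLM

196.57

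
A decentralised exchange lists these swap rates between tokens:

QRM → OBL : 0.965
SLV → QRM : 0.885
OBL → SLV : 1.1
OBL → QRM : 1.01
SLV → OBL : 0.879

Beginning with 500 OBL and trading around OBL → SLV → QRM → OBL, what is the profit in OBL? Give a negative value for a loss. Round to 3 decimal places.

500 OBL × 1.1 = 550 SLV
550 SLV × 0.885 = 486.75 QRM
486.75 QRM × 0.965 = 469.71375 OBL
Net change: 469.71375 − 500 = -30.28625 OBL

-30.286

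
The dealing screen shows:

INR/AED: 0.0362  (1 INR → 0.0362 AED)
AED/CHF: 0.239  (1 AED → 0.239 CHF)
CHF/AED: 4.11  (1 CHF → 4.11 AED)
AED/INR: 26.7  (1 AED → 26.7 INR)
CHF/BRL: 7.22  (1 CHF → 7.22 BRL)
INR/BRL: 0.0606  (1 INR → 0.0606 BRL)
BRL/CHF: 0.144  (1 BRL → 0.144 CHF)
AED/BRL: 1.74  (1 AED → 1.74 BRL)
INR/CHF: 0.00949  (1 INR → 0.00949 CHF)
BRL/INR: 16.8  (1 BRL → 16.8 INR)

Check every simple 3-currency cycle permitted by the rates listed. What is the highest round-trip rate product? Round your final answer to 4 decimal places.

1.1511

INR→CHF→BRL→INR: 0.00949 × 7.22 × 16.8 = 1.15110
INR→AED→BRL→INR: 0.0362 × 1.74 × 16.8 = 1.05820
INR→CHF→AED→INR: 0.00949 × 4.11 × 26.7 = 1.04140
BRL→CHF→AED→BRL: 0.144 × 4.11 × 1.74 = 1.02980
Maximum is INR→CHF→BRL→INR at 1.1511; arbitrage exists.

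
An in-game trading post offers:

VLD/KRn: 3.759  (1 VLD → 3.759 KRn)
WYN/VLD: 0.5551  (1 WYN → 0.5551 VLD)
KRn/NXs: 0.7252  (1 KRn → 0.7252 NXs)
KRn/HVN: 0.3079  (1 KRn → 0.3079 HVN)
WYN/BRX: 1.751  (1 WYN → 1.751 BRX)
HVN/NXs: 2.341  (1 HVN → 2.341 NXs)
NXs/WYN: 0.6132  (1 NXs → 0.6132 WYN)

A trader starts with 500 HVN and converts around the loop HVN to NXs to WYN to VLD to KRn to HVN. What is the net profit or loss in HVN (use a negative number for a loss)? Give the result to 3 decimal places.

500 HVN × 2.341 = 1170.5 NXs
1170.5 NXs × 0.6132 = 717.7506 WYN
717.7506 WYN × 0.5551 = 398.42335806 VLD
398.42335806 VLD × 3.759 = 1497.67340294754 KRn
1497.67340294754 KRn × 0.3079 = 461.133640767547566 HVN
Net change: 461.133640767547566 − 500 = -38.866359232452434 HVN

-38.866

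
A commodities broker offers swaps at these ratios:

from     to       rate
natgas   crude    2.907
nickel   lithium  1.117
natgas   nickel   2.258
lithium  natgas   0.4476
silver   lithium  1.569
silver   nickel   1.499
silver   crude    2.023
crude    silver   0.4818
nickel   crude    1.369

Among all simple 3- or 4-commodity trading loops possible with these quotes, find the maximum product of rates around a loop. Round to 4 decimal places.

natgas→nickel→lithium→natgas: 2.258 × 1.117 × 0.4476 = 1.12893
crude→silver→nickel→crude: 0.4818 × 1.499 × 1.369 = 0.98872
crude→silver→lithium→natgas→crude: 0.4818 × 1.569 × 0.4476 × 2.907 = 0.98361
Maximum is natgas→nickel→lithium→natgas at 1.1289; arbitrage exists.

1.1289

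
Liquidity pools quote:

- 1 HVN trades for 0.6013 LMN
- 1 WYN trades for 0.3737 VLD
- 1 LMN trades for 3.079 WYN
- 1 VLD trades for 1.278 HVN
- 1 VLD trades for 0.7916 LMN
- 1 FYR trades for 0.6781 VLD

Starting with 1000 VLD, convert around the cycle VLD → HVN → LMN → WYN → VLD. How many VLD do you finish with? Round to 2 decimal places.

884.21

1000 VLD × 1.278 = 1278 HVN
1278 HVN × 0.6013 = 768.4614 LMN
768.4614 LMN × 3.079 = 2366.0926506 WYN
2366.0926506 WYN × 0.3737 = 884.20882352922 VLD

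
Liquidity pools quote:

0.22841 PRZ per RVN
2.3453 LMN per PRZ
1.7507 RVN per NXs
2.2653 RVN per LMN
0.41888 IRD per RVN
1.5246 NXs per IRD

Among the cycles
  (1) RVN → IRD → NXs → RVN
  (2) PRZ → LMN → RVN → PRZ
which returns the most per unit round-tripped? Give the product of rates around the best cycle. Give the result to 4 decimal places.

1.2135

(1) 0.41888 × 1.5246 × 1.7507 = 1.11804
(2) 2.3453 × 2.2653 × 0.22841 = 1.21350
Highest is cycle (2) at 1.2135 (>1, arbitrage).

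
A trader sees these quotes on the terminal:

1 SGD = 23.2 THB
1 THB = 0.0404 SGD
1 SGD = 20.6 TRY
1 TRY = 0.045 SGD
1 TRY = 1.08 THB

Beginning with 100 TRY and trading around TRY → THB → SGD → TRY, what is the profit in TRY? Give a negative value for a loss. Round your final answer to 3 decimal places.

-10.118

100 TRY × 1.08 = 108 THB
108 THB × 0.0404 = 4.3632 SGD
4.3632 SGD × 20.6 = 89.88192 TRY
Net change: 89.88192 − 100 = -10.11808 TRY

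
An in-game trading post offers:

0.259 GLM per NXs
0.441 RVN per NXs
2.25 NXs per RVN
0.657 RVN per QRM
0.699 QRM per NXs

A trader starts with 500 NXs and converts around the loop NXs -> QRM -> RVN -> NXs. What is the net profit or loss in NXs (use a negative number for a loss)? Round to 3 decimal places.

16.648

500 NXs × 0.699 = 349.5 QRM
349.5 QRM × 0.657 = 229.6215 RVN
229.6215 RVN × 2.25 = 516.648375 NXs
Net change: 516.648375 − 500 = 16.648375 NXs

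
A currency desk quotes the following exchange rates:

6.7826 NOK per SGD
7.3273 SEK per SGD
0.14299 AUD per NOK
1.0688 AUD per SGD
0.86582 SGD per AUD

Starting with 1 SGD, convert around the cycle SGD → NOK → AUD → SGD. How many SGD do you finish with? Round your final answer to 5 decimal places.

1 SGD × 6.7826 = 6.7826 NOK
6.7826 NOK × 0.14299 = 0.969843974 AUD
0.969843974 AUD × 0.86582 = 0.83971030956868 SGD

0.83971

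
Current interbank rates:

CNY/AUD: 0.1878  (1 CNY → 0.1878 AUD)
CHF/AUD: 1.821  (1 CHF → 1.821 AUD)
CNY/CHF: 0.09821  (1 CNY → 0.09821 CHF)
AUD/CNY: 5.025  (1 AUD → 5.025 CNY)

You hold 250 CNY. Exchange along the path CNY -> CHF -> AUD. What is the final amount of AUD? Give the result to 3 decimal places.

44.710

250 CNY × 0.09821 = 24.5525 CHF
24.5525 CHF × 1.821 = 44.7101025 AUD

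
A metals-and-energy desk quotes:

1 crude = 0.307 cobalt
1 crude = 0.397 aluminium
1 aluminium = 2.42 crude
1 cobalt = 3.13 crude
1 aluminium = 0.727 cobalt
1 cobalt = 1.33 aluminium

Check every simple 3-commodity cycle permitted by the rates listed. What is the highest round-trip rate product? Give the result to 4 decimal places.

aluminium→crude→cobalt→aluminium: 2.42 × 0.307 × 1.33 = 0.98811
aluminium→cobalt→crude→aluminium: 0.727 × 3.13 × 0.397 = 0.90338
Maximum is aluminium→crude→cobalt→aluminium at 0.9881; no arbitrage — every cycle loses value.

0.9881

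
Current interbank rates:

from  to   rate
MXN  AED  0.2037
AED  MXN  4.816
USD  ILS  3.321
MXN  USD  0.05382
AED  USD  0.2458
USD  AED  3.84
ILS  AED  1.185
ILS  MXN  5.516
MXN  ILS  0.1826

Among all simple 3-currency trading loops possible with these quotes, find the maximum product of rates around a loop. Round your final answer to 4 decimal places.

MXN→ILS→AED→MXN: 0.1826 × 1.185 × 4.816 = 1.04209
MXN→USD→AED→MXN: 0.05382 × 3.84 × 4.816 = 0.99532
MXN→USD→ILS→MXN: 0.05382 × 3.321 × 5.516 = 0.98591
USD→ILS→AED→USD: 3.321 × 1.185 × 0.2458 = 0.96732
Maximum is MXN→ILS→AED→MXN at 1.0421; arbitrage exists.

1.0421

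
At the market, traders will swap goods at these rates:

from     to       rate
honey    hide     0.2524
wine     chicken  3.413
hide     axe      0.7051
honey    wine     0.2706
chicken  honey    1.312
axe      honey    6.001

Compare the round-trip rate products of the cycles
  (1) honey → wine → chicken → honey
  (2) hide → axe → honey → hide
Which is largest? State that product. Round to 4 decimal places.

(1) 0.2706 × 3.413 × 1.312 = 1.21171
(2) 0.7051 × 6.001 × 0.2524 = 1.06798
Highest is cycle (1) at 1.2117 (>1, arbitrage).

1.2117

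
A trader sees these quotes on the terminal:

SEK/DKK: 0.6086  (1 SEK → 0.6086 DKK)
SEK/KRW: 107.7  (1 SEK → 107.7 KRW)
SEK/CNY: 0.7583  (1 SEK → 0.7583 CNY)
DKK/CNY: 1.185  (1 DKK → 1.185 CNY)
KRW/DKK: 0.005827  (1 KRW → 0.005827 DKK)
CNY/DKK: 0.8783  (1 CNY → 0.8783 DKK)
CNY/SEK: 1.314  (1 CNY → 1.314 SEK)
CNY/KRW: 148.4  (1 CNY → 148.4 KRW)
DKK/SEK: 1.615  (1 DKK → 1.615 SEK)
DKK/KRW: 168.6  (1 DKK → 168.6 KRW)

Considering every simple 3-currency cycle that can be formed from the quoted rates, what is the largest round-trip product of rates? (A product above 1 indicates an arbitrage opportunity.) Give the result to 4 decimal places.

CNY→DKK→SEK→CNY: 0.8783 × 1.615 × 0.7583 = 1.07561
CNY→KRW→DKK→CNY: 148.4 × 0.005827 × 1.185 = 1.02470
KRW→DKK→SEK→KRW: 0.005827 × 1.615 × 107.7 = 1.01352
CNY→SEK→DKK→CNY: 1.314 × 0.6086 × 1.185 = 0.94764
Maximum is CNY→DKK→SEK→CNY at 1.0756; arbitrage exists.

1.0756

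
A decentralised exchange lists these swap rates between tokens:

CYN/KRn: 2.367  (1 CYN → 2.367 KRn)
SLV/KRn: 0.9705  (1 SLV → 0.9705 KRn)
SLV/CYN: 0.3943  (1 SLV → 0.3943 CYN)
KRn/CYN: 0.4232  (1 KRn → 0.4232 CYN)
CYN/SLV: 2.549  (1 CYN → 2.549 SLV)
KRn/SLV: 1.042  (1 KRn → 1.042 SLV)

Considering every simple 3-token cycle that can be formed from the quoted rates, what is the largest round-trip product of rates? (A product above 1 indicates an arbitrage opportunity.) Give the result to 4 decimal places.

1.0469

KRn→CYN→SLV→KRn: 0.4232 × 2.549 × 0.9705 = 1.04691
KRn→SLV→CYN→KRn: 1.042 × 0.3943 × 2.367 = 0.97251
Maximum is KRn→CYN→SLV→KRn at 1.0469; arbitrage exists.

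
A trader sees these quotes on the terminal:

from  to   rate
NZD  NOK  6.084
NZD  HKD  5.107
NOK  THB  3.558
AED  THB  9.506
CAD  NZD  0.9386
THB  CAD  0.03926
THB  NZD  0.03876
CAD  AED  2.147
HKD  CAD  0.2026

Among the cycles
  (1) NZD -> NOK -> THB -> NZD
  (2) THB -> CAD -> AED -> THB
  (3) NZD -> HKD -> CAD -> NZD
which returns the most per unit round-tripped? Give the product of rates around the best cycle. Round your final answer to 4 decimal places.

0.9711

(1) 6.084 × 3.558 × 0.03876 = 0.83903
(2) 0.03926 × 2.147 × 9.506 = 0.80127
(3) 5.107 × 0.2026 × 0.9386 = 0.97115
Highest is cycle (3) at 0.9711 (≤1, no arbitrage).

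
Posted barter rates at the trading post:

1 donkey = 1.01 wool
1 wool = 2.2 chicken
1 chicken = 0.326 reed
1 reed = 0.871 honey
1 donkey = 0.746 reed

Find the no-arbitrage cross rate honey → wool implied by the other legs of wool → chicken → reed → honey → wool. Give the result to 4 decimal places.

Known legs of the cycle: 2.2 × 0.326 × 0.871 = 0.6246812
For no arbitrage the full-cycle product must be 1, so the missing rate is 1 / 0.6246812 ≈ 1.600817.

1.6008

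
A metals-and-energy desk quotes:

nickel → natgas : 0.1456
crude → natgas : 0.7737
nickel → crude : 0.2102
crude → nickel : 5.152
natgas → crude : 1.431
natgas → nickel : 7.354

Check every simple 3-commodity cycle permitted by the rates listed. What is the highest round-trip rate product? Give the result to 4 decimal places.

1.1960

natgas→nickel→crude→natgas: 7.354 × 0.2102 × 0.7737 = 1.19599
natgas→crude→nickel→natgas: 1.431 × 5.152 × 0.1456 = 1.07344
Maximum is natgas→nickel→crude→natgas at 1.1960; arbitrage exists.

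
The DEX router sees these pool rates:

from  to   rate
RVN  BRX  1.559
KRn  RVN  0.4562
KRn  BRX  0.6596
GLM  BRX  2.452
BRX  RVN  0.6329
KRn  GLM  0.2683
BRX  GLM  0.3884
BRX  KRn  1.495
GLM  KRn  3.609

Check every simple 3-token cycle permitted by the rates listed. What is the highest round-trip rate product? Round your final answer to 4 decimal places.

RVN→BRX→KRn→RVN: 1.559 × 1.495 × 0.4562 = 1.06327
GLM→BRX→KRn→GLM: 2.452 × 1.495 × 0.2683 = 0.98352
GLM→KRn→BRX→GLM: 3.609 × 0.6596 × 0.3884 = 0.92458
Maximum is RVN→BRX→KRn→RVN at 1.0633; arbitrage exists.

1.0633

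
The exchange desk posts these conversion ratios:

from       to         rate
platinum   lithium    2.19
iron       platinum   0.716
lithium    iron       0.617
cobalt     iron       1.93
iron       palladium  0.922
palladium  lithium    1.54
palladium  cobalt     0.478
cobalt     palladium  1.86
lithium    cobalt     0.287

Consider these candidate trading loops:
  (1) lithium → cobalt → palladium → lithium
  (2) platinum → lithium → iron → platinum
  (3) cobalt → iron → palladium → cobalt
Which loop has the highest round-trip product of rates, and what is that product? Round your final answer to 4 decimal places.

0.9675

(1) 0.287 × 1.86 × 1.54 = 0.82208
(2) 2.19 × 0.617 × 0.716 = 0.96748
(3) 1.93 × 0.922 × 0.478 = 0.85058
Highest is cycle (2) at 0.9675 (≤1, no arbitrage).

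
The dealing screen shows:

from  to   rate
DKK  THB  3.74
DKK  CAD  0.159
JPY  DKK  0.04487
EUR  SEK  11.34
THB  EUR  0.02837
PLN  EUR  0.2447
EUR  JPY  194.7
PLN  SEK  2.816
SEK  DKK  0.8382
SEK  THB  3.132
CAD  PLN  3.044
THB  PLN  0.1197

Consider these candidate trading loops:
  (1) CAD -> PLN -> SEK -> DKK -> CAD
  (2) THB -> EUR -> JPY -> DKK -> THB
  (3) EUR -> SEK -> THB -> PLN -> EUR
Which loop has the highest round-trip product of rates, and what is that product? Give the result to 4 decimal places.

(1) 3.044 × 2.816 × 0.8382 × 0.159 = 1.14241
(2) 0.02837 × 194.7 × 0.04487 × 3.74 = 0.92694
(3) 11.34 × 3.132 × 0.1197 × 0.2447 = 1.04031
Highest is cycle (1) at 1.1424 (>1, arbitrage).

1.1424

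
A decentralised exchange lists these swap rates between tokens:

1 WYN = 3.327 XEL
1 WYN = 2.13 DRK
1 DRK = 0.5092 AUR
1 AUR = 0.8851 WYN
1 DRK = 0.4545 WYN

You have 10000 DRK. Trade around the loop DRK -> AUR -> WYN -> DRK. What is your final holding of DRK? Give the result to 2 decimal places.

9599.76

10000 DRK × 0.5092 = 5092 AUR
5092 AUR × 0.8851 = 4506.9292 WYN
4506.9292 WYN × 2.13 = 9599.759196 DRK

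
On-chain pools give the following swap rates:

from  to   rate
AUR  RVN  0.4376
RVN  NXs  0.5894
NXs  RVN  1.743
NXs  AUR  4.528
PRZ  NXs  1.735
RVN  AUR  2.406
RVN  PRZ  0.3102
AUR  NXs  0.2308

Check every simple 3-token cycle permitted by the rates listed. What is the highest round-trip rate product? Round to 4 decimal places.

1.1679

AUR→RVN→NXs→AUR: 0.4376 × 0.5894 × 4.528 = 1.16787
AUR→NXs→RVN→AUR: 0.2308 × 1.743 × 2.406 = 0.96790
PRZ→NXs→RVN→PRZ: 1.735 × 1.743 × 0.3102 = 0.93808
Maximum is AUR→RVN→NXs→AUR at 1.1679; arbitrage exists.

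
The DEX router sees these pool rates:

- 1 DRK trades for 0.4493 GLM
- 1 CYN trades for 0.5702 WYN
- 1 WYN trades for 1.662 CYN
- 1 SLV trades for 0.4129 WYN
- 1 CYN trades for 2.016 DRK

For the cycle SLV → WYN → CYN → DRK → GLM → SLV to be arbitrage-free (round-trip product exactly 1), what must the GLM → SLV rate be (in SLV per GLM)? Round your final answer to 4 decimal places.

1.6088

Known legs of the cycle: 0.4129 × 1.662 × 2.016 × 0.4493 = 0.62158832495424
For no arbitrage the full-cycle product must be 1, so the missing rate is 1 / 0.62158832495424 ≈ 1.608782.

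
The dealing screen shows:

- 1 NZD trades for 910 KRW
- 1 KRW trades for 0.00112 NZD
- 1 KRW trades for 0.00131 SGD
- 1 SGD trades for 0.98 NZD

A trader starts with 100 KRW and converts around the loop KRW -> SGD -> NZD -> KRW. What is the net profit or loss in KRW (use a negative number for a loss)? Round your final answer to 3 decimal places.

16.826

100 KRW × 0.00131 = 0.131 SGD
0.131 SGD × 0.98 = 0.12838 NZD
0.12838 NZD × 910 = 116.8258 KRW
Net change: 116.8258 − 100 = 16.8258 KRW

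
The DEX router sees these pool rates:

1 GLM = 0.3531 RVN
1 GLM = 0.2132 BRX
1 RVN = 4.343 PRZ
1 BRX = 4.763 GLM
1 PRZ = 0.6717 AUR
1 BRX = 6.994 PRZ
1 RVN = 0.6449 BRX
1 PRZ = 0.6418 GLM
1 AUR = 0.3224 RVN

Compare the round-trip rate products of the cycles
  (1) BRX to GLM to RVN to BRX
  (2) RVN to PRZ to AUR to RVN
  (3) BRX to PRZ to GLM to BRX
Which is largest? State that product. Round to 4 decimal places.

1.0846

(1) 4.763 × 0.3531 × 0.6449 = 1.08460
(2) 4.343 × 0.6717 × 0.3224 = 0.94050
(3) 6.994 × 0.6418 × 0.2132 = 0.95700
Highest is cycle (1) at 1.0846 (>1, arbitrage).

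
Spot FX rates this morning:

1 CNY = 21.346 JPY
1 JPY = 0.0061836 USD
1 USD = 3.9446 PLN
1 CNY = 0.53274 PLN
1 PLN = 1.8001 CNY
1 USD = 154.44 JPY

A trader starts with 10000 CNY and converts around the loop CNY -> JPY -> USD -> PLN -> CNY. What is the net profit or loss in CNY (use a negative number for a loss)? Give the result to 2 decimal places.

10000 CNY × 21.346 = 213460 JPY
213460 JPY × 0.0061836 = 1319.951256 USD
1319.951256 USD × 3.9446 = 5206.6797244176 PLN
5206.6797244176 PLN × 1.8001 = 9372.54417192412176 CNY
Net change: 9372.54417192412176 − 10000 = -627.45582807587824 CNY

-627.46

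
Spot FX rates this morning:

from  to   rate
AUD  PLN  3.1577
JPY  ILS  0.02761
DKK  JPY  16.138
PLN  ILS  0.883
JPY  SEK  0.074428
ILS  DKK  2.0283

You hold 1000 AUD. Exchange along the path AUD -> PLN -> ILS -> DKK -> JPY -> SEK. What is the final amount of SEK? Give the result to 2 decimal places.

1000 AUD × 3.1577 = 3157.7 PLN
3157.7 PLN × 0.883 = 2788.2491 ILS
2788.2491 ILS × 2.0283 = 5655.40564953 DKK
5655.40564953 DKK × 16.138 = 91266.93637211514 JPY
91266.93637211514 JPY × 0.074428 = 6792.81554030378563992 SEK

6792.82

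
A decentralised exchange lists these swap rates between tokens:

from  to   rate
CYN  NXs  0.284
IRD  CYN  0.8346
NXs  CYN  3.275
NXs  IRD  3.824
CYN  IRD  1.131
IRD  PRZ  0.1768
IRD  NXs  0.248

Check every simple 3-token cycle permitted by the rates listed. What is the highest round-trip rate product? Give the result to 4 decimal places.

CYN→IRD→NXs→CYN: 1.131 × 0.248 × 3.275 = 0.91860
CYN→NXs→IRD→CYN: 0.284 × 3.824 × 0.8346 = 0.90639
Maximum is CYN→IRD→NXs→CYN at 0.9186; no arbitrage — every cycle loses value.

0.9186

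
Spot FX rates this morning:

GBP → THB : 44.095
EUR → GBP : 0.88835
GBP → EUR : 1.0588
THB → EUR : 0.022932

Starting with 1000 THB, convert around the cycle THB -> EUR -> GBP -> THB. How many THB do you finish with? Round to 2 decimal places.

1000 THB × 0.022932 = 22.932 EUR
22.932 EUR × 0.88835 = 20.3716422 GBP
20.3716422 GBP × 44.095 = 898.287562809 THB

898.29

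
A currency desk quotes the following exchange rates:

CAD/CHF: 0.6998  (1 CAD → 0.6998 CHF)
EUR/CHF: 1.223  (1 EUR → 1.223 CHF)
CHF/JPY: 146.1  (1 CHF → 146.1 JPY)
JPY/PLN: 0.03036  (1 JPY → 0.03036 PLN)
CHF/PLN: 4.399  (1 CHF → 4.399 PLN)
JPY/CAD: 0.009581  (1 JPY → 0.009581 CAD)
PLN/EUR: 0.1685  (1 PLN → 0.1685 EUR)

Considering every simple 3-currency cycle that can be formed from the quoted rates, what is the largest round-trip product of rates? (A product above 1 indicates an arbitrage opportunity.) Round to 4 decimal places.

0.9796

CHF→JPY→CAD→CHF: 146.1 × 0.009581 × 0.6998 = 0.97957
CHF→PLN→EUR→CHF: 4.399 × 0.1685 × 1.223 = 0.90653
Maximum is CHF→JPY→CAD→CHF at 0.9796; no arbitrage — every cycle loses value.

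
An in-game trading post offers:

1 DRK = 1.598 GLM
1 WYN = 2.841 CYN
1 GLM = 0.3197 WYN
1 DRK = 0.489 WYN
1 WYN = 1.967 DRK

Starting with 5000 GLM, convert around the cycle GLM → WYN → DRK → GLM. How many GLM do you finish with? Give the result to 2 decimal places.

5000 GLM × 0.3197 = 1598.5 WYN
1598.5 WYN × 1.967 = 3144.2495 DRK
3144.2495 DRK × 1.598 = 5024.510701 GLM

5024.51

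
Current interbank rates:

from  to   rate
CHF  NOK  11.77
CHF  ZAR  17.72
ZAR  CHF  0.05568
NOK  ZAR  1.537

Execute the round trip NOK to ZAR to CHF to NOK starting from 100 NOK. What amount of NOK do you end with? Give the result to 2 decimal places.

100.73

100 NOK × 1.537 = 153.7 ZAR
153.7 ZAR × 0.05568 = 8.558016 CHF
8.558016 CHF × 11.77 = 100.72784832 NOK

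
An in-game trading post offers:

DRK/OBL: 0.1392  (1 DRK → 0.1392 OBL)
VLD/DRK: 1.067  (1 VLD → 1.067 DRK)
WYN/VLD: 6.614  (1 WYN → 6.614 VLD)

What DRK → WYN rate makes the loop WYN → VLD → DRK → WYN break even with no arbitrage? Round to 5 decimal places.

Known legs of the cycle: 6.614 × 1.067 = 7.057138
For no arbitrage the full-cycle product must be 1, so the missing rate is 1 / 7.057138 ≈ 0.1417005.

0.14170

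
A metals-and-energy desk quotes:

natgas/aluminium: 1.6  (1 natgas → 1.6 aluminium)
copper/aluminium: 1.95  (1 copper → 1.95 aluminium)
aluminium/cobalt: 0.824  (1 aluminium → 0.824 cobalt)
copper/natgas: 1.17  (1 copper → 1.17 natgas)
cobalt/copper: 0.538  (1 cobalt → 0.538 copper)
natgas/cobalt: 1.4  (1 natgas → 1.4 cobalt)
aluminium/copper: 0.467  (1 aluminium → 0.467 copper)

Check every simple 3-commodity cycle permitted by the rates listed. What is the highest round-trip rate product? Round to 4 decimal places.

copper→natgas→cobalt→copper: 1.17 × 1.4 × 0.538 = 0.88124
copper→natgas→aluminium→copper: 1.17 × 1.6 × 0.467 = 0.87422
copper→aluminium→cobalt→copper: 1.95 × 0.824 × 0.538 = 0.86446
Maximum is copper→natgas→cobalt→copper at 0.8812; no arbitrage — every cycle loses value.

0.8812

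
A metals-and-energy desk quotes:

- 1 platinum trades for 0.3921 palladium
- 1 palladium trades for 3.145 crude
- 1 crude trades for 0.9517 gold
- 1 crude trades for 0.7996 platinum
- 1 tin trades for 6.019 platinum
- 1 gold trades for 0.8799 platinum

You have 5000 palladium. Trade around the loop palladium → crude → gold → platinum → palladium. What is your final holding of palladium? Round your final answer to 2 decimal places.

5163.22

5000 palladium × 3.145 = 15725 crude
15725 crude × 0.9517 = 14965.4825 gold
14965.4825 gold × 0.8799 = 13168.12805175 platinum
13168.12805175 platinum × 0.3921 = 5163.223009091175 palladium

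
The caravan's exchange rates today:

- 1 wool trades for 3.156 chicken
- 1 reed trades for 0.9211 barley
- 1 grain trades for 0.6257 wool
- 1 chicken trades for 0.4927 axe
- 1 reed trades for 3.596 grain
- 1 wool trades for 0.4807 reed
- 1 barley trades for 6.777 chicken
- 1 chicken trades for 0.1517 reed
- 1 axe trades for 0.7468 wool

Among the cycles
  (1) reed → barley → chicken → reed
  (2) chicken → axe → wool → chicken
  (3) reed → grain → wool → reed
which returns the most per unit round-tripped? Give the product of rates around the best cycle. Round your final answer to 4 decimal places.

1.1612

(1) 0.9211 × 6.777 × 0.1517 = 0.94696
(2) 0.4927 × 0.7468 × 3.156 = 1.16125
(3) 3.596 × 0.6257 × 0.4807 = 1.08158
Highest is cycle (2) at 1.1612 (>1, arbitrage).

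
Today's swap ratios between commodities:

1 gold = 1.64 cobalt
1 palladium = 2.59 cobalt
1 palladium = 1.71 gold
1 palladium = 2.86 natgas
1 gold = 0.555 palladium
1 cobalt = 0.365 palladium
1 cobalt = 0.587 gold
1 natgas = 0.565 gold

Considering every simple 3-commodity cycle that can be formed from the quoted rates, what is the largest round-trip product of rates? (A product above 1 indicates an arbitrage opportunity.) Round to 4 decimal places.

1.0236

cobalt→palladium→gold→cobalt: 0.365 × 1.71 × 1.64 = 1.02361
gold→palladium→natgas→gold: 0.555 × 2.86 × 0.565 = 0.89682
cobalt→gold→palladium→cobalt: 0.587 × 0.555 × 2.59 = 0.84378
Maximum is cobalt→palladium→gold→cobalt at 1.0236; arbitrage exists.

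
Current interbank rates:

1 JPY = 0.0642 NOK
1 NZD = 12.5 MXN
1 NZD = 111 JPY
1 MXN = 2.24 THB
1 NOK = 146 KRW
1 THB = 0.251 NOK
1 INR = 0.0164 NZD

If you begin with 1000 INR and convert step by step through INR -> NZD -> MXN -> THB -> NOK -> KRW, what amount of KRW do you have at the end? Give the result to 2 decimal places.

16827.84

1000 INR × 0.0164 = 16.4 NZD
16.4 NZD × 12.5 = 205 MXN
205 MXN × 2.24 = 459.2 THB
459.2 THB × 0.251 = 115.2592 NOK
115.2592 NOK × 146 = 16827.8432 KRW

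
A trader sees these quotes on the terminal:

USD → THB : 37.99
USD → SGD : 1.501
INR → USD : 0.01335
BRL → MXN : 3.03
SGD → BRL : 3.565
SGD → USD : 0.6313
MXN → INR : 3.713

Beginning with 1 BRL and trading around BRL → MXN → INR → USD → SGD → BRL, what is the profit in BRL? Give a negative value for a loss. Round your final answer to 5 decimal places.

-0.19631

1 BRL × 3.03 = 3.03 MXN
3.03 MXN × 3.713 = 11.25039 INR
11.25039 INR × 0.01335 = 0.1501927065 USD
0.1501927065 USD × 1.501 = 0.2254392524565 SGD
0.2254392524565 SGD × 3.565 = 0.8036909350074225 BRL
Net change: 0.8036909350074225 − 1 = -0.1963090649925775 BRL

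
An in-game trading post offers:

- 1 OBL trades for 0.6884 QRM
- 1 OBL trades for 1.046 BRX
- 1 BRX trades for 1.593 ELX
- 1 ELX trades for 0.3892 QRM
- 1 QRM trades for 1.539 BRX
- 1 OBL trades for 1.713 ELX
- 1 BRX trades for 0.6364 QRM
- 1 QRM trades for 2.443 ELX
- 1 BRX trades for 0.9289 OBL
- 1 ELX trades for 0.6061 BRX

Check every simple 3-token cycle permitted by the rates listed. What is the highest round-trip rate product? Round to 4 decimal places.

0.9841

QRM→BRX→OBL→QRM: 1.539 × 0.9289 × 0.6884 = 0.98412
OBL→ELX→BRX→OBL: 1.713 × 0.6061 × 0.9289 = 0.96443
QRM→BRX→ELX→QRM: 1.539 × 1.593 × 0.3892 = 0.95417
QRM→ELX→BRX→QRM: 2.443 × 0.6061 × 0.6364 = 0.94232
Maximum is QRM→BRX→OBL→QRM at 0.9841; no arbitrage — every cycle loses value.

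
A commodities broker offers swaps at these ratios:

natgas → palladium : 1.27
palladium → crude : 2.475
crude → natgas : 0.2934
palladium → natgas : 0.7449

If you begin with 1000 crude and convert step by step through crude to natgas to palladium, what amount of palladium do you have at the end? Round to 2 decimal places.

1000 crude × 0.2934 = 293.4 natgas
293.4 natgas × 1.27 = 372.618 palladium

372.62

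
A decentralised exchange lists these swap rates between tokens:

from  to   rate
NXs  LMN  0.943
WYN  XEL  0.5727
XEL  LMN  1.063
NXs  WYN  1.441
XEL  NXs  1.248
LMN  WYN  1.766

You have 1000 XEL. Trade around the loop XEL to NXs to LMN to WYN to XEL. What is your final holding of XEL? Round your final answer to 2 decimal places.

1190.27

1000 XEL × 1.248 = 1248 NXs
1248 NXs × 0.943 = 1176.864 LMN
1176.864 LMN × 1.766 = 2078.341824 WYN
2078.341824 WYN × 0.5727 = 1190.2663626048 XEL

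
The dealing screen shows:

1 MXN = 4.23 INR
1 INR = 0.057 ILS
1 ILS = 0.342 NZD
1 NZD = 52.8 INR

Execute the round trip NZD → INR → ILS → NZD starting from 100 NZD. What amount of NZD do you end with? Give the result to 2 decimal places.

102.93

100 NZD × 52.8 = 5280 INR
5280 INR × 0.057 = 300.96 ILS
300.96 ILS × 0.342 = 102.92832 NZD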